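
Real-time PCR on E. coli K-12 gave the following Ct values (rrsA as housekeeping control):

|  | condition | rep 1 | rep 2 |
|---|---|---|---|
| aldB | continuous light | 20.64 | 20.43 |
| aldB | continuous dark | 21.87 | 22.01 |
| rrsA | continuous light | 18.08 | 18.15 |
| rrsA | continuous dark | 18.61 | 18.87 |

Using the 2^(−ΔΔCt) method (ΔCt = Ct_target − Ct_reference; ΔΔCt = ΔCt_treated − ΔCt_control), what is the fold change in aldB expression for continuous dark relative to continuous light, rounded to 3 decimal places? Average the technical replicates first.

0.582

Mean Ct: aldB continuous light 20.535; aldB continuous dark 21.940; rrsA continuous light 18.115; rrsA continuous dark 18.740
ΔCt(continuous light) = 20.535 − 18.115 = 2.420
ΔCt(continuous dark) = 21.940 − 18.740 = 3.200
ΔΔCt = 3.200 − 2.420 = 0.780
Fold change = 2^(−0.780) = 0.5824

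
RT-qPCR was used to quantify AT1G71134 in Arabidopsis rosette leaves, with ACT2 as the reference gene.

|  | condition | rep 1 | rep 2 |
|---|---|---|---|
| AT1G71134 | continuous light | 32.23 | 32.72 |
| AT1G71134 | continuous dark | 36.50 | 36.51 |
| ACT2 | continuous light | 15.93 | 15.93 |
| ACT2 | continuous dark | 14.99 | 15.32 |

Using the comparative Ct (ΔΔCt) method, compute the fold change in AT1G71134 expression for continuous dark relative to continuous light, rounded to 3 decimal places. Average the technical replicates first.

Mean Ct: AT1G71134 continuous light 32.475; AT1G71134 continuous dark 36.505; ACT2 continuous light 15.930; ACT2 continuous dark 15.155
ΔCt(continuous light) = 32.475 − 15.930 = 16.545
ΔCt(continuous dark) = 36.505 − 15.155 = 21.350
ΔΔCt = 21.350 − 16.545 = 4.805
Fold change = 2^(−4.805) = 0.0358

0.036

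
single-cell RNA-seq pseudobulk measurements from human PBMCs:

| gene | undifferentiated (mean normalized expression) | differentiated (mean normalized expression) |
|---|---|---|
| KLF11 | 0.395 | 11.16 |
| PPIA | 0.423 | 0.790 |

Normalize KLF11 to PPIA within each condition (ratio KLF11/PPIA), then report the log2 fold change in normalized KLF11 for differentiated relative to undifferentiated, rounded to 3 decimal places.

3.919

KLF11/PPIA (undifferentiated) = 0.395 / 0.423 = 0.93381
KLF11/PPIA (differentiated) = 11.16 / 0.790 = 14.127
Fold change = 14.127 / 0.93381 = 15.1280
log2(15.1280) = 3.9191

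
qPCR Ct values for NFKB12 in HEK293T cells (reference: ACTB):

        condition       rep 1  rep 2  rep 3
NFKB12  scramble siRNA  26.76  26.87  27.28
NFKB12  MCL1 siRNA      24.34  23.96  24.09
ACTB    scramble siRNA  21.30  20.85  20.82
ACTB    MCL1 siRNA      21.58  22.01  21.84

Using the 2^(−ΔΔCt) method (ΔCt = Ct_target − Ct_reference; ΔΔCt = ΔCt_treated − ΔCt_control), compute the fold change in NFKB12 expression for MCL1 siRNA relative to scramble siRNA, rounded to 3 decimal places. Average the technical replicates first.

Mean Ct: NFKB12 scramble siRNA 26.970; NFKB12 MCL1 siRNA 24.130; ACTB scramble siRNA 20.990; ACTB MCL1 siRNA 21.810
ΔCt(scramble siRNA) = 26.970 − 20.990 = 5.980
ΔCt(MCL1 siRNA) = 24.130 − 21.810 = 2.320
ΔΔCt = 2.320 − 5.980 = -3.660
Fold change = 2^(−(-3.660)) = 2^3.660 = 12.6407

12.641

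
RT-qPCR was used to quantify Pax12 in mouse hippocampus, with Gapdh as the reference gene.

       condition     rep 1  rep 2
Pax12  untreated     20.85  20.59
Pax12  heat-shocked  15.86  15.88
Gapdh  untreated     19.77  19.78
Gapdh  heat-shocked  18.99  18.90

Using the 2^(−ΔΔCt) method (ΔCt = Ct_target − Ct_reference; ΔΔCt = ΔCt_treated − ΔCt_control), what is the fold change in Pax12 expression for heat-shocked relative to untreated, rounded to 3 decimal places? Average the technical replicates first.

Mean Ct: Pax12 untreated 20.720; Pax12 heat-shocked 15.870; Gapdh untreated 19.775; Gapdh heat-shocked 18.945
ΔCt(untreated) = 20.720 − 19.775 = 0.945
ΔCt(heat-shocked) = 15.870 − 18.945 = -3.075
ΔΔCt = -3.075 − 0.945 = -4.020
Fold change = 2^(−(-4.020)) = 2^4.020 = 16.2234

16.223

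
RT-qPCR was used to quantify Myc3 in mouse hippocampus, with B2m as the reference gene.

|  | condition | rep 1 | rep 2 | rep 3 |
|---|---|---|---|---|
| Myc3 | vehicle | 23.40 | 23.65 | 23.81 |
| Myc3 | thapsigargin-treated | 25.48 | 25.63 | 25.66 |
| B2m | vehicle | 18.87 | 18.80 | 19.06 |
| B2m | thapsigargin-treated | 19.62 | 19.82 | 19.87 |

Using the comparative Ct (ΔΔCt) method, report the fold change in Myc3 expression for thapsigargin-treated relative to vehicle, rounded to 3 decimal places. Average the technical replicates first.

Mean Ct: Myc3 vehicle 23.620; Myc3 thapsigargin-treated 25.590; B2m vehicle 18.910; B2m thapsigargin-treated 19.770
ΔCt(vehicle) = 23.620 − 18.910 = 4.710
ΔCt(thapsigargin-treated) = 25.590 − 19.770 = 5.820
ΔΔCt = 5.820 − 4.710 = 1.110
Fold change = 2^(−1.110) = 0.4633

0.463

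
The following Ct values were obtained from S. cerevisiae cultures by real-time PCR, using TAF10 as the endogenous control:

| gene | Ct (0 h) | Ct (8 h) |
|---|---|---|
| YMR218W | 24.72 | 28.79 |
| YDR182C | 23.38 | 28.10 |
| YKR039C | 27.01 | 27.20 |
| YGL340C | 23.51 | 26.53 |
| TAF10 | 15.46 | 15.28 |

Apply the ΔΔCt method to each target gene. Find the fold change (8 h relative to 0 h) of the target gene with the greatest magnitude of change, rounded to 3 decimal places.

0.033

YMR218W: ΔΔCt = (28.79−15.28) − (24.72−15.46) = 13.51 − 9.26 = 4.25; fold change = 2^-4.25 = 0.053
YDR182C: ΔΔCt = (28.10−15.28) − (23.38−15.46) = 12.82 − 7.92 = 4.90; fold change = 2^-4.90 = 0.033
YKR039C: ΔΔCt = (27.20−15.28) − (27.01−15.46) = 11.92 − 11.55 = 0.37; fold change = 2^-0.37 = 0.774
YGL340C: ΔΔCt = (26.53−15.28) − (23.51−15.46) = 11.25 − 8.05 = 3.20; fold change = 2^-3.20 = 0.109
YDR182C has the largest |ΔΔCt| = 4.90.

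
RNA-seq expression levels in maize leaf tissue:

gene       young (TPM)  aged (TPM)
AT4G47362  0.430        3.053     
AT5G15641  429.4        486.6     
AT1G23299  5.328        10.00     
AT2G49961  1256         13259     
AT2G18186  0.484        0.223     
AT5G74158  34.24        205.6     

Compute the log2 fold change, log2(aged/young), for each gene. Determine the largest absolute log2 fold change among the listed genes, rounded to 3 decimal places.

3.400

log2(3.053/0.430) = 2.828  (AT4G47362)
log2(486.6/429.4) = 0.180  (AT5G15641)
log2(10.00/5.328) = 0.908  (AT1G23299)
log2(13259/1256) = 3.400  (AT2G49961)
log2(0.223/0.484) = -1.118  (AT2G18186)
log2(205.6/34.24) = 2.586  (AT5G74158)
The largest magnitude belongs to AT2G49961.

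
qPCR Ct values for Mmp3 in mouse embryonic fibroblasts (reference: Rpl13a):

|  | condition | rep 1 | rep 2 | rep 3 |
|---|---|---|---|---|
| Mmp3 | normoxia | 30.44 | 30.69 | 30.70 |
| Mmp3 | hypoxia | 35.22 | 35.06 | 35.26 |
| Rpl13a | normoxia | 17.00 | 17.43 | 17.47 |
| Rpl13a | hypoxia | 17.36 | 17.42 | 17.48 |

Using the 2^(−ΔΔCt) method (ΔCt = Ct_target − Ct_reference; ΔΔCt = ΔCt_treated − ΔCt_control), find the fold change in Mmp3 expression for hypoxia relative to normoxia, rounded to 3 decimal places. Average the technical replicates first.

Mean Ct: Mmp3 normoxia 30.610; Mmp3 hypoxia 35.180; Rpl13a normoxia 17.300; Rpl13a hypoxia 17.420
ΔCt(normoxia) = 30.610 − 17.300 = 13.310
ΔCt(hypoxia) = 35.180 − 17.420 = 17.760
ΔΔCt = 17.760 − 13.310 = 4.450
Fold change = 2^(−4.450) = 0.0458

0.046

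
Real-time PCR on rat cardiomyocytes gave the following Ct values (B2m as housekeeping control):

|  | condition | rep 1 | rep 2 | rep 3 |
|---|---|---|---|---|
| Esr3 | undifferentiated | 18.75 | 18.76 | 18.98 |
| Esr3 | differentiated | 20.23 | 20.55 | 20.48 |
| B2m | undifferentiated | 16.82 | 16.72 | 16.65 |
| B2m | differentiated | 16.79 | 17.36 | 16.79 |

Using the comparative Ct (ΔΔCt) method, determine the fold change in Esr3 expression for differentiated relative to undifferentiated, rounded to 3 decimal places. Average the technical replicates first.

0.395

Mean Ct: Esr3 undifferentiated 18.830; Esr3 differentiated 20.420; B2m undifferentiated 16.730; B2m differentiated 16.980
ΔCt(undifferentiated) = 18.830 − 16.730 = 2.100
ΔCt(differentiated) = 20.420 − 16.980 = 3.440
ΔΔCt = 3.440 − 2.100 = 1.340
Fold change = 2^(−1.340) = 0.3950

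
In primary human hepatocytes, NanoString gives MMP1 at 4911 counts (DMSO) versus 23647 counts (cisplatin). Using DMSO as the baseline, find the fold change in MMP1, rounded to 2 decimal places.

Fold change = 23647 / 4911 = 4.815
MMP1 is upregulated.

4.82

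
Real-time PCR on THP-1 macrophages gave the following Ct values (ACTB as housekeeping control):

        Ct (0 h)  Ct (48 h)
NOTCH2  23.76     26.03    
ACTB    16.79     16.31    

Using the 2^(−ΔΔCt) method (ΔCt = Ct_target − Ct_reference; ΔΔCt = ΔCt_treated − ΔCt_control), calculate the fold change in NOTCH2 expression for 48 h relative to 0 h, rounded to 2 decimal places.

ΔCt(0 h) = 23.760 − 16.790 = 6.970
ΔCt(48 h) = 26.030 − 16.310 = 9.720
ΔΔCt = 9.720 − 6.970 = 2.750
Fold change = 2^(−2.750) = 0.149

0.15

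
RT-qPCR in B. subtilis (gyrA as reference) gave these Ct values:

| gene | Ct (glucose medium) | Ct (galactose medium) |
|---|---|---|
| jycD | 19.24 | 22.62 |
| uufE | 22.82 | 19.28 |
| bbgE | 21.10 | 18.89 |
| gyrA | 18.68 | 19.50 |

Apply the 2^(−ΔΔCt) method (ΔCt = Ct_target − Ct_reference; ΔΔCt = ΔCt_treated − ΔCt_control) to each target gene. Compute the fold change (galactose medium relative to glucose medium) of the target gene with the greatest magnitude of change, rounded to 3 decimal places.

20.535

jycD: ΔΔCt = (22.62−19.50) − (19.24−18.68) = 3.12 − 0.56 = 2.56; fold change = 2^-2.56 = 0.170
uufE: ΔΔCt = (19.28−19.50) − (22.82−18.68) = -0.22 − 4.14 = -4.36; fold change = 2^4.36 = 20.535
bbgE: ΔΔCt = (18.89−19.50) − (21.10−18.68) = -0.61 − 2.42 = -3.03; fold change = 2^3.03 = 8.168
uufE has the largest |ΔΔCt| = 4.36.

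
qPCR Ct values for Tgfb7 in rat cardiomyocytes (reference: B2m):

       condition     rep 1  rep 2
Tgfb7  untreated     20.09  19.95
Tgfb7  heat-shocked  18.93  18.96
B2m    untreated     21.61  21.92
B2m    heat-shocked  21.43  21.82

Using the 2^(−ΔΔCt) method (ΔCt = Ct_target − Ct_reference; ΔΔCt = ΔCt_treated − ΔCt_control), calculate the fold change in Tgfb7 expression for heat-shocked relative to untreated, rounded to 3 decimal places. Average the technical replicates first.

Mean Ct: Tgfb7 untreated 20.020; Tgfb7 heat-shocked 18.945; B2m untreated 21.765; B2m heat-shocked 21.625
ΔCt(untreated) = 20.020 − 21.765 = -1.745
ΔCt(heat-shocked) = 18.945 − 21.625 = -2.680
ΔΔCt = -2.680 − (-1.745) = -0.935
Fold change = 2^(−(-0.935)) = 2^0.935 = 1.9119

1.912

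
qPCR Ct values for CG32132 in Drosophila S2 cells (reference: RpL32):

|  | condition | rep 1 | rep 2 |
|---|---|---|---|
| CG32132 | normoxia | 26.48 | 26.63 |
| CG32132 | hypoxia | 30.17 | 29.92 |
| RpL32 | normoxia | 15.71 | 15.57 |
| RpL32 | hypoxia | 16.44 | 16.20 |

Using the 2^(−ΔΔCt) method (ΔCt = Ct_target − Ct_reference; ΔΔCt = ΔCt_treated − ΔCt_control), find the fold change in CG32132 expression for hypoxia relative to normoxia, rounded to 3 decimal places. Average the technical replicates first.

0.143

Mean Ct: CG32132 normoxia 26.555; CG32132 hypoxia 30.045; RpL32 normoxia 15.640; RpL32 hypoxia 16.320
ΔCt(normoxia) = 26.555 − 15.640 = 10.915
ΔCt(hypoxia) = 30.045 − 16.320 = 13.725
ΔΔCt = 13.725 − 10.915 = 2.810
Fold change = 2^(−2.810) = 0.1426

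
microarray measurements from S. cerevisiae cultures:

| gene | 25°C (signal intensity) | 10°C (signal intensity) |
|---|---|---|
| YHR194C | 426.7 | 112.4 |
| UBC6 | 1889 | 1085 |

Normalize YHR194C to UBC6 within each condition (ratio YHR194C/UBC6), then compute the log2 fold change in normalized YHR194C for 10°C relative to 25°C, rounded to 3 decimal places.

YHR194C/UBC6 (25°C) = 426.7 / 1889 = 0.22589
YHR194C/UBC6 (10°C) = 112.4 / 1085 = 0.10359
Fold change = 0.10359 / 0.22589 = 0.4586
log2(0.4586) = -1.1247

-1.125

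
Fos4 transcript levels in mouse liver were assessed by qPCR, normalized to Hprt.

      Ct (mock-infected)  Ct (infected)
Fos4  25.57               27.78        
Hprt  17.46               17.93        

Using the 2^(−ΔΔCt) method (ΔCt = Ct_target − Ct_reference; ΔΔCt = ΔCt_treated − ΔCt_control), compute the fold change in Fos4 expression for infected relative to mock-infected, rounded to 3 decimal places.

0.299

ΔCt(mock-infected) = 25.570 − 17.460 = 8.110
ΔCt(infected) = 27.780 − 17.930 = 9.850
ΔΔCt = 9.850 − 8.110 = 1.740
Fold change = 2^(−1.740) = 0.2994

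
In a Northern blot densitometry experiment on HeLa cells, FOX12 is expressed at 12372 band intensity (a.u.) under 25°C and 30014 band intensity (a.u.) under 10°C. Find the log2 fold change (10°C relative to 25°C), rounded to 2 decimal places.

Fold change = 30014 / 12372 = 2.4260
log2(2.4260) = 1.279

1.28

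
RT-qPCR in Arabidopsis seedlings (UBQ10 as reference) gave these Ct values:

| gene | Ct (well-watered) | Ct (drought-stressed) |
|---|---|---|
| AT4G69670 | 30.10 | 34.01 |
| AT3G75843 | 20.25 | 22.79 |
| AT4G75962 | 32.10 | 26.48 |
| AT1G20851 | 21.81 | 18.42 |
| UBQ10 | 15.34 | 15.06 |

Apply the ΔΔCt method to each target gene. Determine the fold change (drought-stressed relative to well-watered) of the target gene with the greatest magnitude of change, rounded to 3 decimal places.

40.504

AT4G69670: ΔΔCt = (34.01−15.06) − (30.10−15.34) = 18.95 − 14.76 = 4.19; fold change = 2^-4.19 = 0.055
AT3G75843: ΔΔCt = (22.79−15.06) − (20.25−15.34) = 7.73 − 4.91 = 2.82; fold change = 2^-2.82 = 0.142
AT4G75962: ΔΔCt = (26.48−15.06) − (32.10−15.34) = 11.42 − 16.76 = -5.34; fold change = 2^5.34 = 40.504
AT1G20851: ΔΔCt = (18.42−15.06) − (21.81−15.34) = 3.36 − 6.47 = -3.11; fold change = 2^3.11 = 8.634
AT4G75962 has the largest |ΔΔCt| = 5.34.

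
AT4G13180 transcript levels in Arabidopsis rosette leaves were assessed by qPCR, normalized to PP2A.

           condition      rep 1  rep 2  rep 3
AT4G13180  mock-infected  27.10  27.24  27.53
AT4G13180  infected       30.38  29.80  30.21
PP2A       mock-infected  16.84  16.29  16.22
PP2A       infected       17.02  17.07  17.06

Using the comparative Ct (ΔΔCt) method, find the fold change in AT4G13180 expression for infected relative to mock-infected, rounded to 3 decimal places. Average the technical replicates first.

Mean Ct: AT4G13180 mock-infected 27.290; AT4G13180 infected 30.130; PP2A mock-infected 16.450; PP2A infected 17.050
ΔCt(mock-infected) = 27.290 − 16.450 = 10.840
ΔCt(infected) = 30.130 − 17.050 = 13.080
ΔΔCt = 13.080 − 10.840 = 2.240
Fold change = 2^(−2.240) = 0.2117

0.212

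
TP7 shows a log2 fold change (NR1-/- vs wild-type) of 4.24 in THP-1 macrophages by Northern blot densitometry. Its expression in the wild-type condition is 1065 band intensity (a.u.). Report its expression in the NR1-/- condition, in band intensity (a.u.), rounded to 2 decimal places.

20124.11

Fold change = 2^(4.24) = 18.8959
NR1-/- expression = 1065 × 18.8959 = 20124.11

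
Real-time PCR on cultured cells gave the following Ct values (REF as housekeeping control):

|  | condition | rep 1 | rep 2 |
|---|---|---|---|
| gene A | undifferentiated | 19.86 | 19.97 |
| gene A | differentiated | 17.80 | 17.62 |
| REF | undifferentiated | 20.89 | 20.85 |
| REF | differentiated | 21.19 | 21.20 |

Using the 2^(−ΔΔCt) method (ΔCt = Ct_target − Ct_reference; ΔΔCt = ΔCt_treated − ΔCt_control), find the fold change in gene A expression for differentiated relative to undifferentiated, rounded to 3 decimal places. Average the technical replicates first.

Mean Ct: gene A undifferentiated 19.915; gene A differentiated 17.710; REF undifferentiated 20.870; REF differentiated 21.195
ΔCt(undifferentiated) = 19.915 − 20.870 = -0.955
ΔCt(differentiated) = 17.710 − 21.195 = -3.485
ΔΔCt = -3.485 − (-0.955) = -2.530
Fold change = 2^(−(-2.530)) = 2^2.530 = 5.7757

5.776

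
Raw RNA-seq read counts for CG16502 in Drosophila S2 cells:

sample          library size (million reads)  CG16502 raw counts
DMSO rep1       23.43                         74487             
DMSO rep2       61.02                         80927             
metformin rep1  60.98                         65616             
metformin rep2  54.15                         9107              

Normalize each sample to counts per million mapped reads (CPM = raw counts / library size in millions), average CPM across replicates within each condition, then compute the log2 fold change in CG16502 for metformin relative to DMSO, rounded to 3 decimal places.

-1.856

CPM(DMSO rep1) = 74487 / 23.43 = 3179.1293
CPM(DMSO rep2) = 80927 / 61.02 = 1326.2373
CPM(metformin rep1) = 65616 / 60.98 = 1076.0249
CPM(metformin rep2) = 9107 / 54.15 = 168.1810
mean CPM(DMSO) = 2252.6833; mean CPM(metformin) = 622.1030
Fold change = 622.1030 / 2252.6833 = 0.27616
log2(0.27616) = -1.8564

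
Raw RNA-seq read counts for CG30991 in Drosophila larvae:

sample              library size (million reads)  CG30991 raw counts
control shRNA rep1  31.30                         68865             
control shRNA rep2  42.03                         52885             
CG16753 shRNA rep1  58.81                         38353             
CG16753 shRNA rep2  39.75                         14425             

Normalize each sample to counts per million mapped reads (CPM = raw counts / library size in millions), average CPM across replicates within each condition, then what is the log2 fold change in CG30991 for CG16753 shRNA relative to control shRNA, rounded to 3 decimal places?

-1.769

CPM(control shRNA rep1) = 68865 / 31.30 = 2200.1597
CPM(control shRNA rep2) = 52885 / 42.03 = 1258.2679
CPM(CG16753 shRNA rep1) = 38353 / 58.81 = 652.1510
CPM(CG16753 shRNA rep2) = 14425 / 39.75 = 362.8931
mean CPM(control shRNA) = 1729.2138; mean CPM(CG16753 shRNA) = 507.5220
Fold change = 507.5220 / 1729.2138 = 0.29350
log2(0.29350) = -1.7686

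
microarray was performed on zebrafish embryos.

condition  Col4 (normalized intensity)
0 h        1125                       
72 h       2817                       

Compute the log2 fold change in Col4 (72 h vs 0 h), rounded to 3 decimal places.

Fold change = 2817 / 1125 = 2.5040
log2(2.5040) = 1.3242

1.324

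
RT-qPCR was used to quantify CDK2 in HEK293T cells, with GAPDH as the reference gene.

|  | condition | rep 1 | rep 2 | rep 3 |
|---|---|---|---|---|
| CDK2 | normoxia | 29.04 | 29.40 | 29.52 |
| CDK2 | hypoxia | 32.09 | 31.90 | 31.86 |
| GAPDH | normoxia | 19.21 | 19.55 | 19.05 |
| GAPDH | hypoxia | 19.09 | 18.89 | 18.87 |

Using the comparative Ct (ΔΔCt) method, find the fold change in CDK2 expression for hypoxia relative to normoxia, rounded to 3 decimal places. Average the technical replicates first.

0.129

Mean Ct: CDK2 normoxia 29.320; CDK2 hypoxia 31.950; GAPDH normoxia 19.270; GAPDH hypoxia 18.950
ΔCt(normoxia) = 29.320 − 19.270 = 10.050
ΔCt(hypoxia) = 31.950 − 18.950 = 13.000
ΔΔCt = 13.000 − 10.050 = 2.950
Fold change = 2^(−2.950) = 0.1294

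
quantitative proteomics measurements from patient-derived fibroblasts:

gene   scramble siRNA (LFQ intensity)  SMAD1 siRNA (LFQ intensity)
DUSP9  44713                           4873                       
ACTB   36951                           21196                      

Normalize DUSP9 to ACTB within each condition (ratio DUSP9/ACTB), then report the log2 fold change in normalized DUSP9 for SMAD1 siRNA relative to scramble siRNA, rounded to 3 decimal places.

DUSP9/ACTB (scramble siRNA) = 44713 / 36951 = 1.2101
DUSP9/ACTB (SMAD1 siRNA) = 4873 / 21196 = 0.2299
Fold change = 0.2299 / 1.2101 = 0.1900
log2(0.1900) = -2.3960

-2.396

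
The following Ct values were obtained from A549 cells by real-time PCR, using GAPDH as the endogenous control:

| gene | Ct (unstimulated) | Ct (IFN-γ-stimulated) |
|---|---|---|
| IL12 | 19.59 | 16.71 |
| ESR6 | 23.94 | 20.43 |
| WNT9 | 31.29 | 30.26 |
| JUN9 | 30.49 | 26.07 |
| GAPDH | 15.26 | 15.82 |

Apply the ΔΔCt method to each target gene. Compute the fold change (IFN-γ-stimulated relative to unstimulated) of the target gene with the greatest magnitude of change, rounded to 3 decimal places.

31.559

IL12: ΔΔCt = (16.71−15.82) − (19.59−15.26) = 0.89 − 4.33 = -3.44; fold change = 2^3.44 = 10.853
ESR6: ΔΔCt = (20.43−15.82) − (23.94−15.26) = 4.61 − 8.68 = -4.07; fold change = 2^4.07 = 16.795
WNT9: ΔΔCt = (30.26−15.82) − (31.29−15.26) = 14.44 − 16.03 = -1.59; fold change = 2^1.59 = 3.010
JUN9: ΔΔCt = (26.07−15.82) − (30.49−15.26) = 10.25 − 15.23 = -4.98; fold change = 2^4.98 = 31.559
JUN9 has the largest |ΔΔCt| = 4.98.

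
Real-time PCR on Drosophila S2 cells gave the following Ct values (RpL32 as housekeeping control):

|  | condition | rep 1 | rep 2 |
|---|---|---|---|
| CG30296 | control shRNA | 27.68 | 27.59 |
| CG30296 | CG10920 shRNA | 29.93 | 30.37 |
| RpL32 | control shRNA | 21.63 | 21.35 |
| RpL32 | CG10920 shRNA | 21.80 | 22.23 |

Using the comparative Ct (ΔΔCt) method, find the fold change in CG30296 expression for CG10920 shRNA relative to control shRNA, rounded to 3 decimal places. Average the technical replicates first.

Mean Ct: CG30296 control shRNA 27.635; CG30296 CG10920 shRNA 30.150; RpL32 control shRNA 21.490; RpL32 CG10920 shRNA 22.015
ΔCt(control shRNA) = 27.635 − 21.490 = 6.145
ΔCt(CG10920 shRNA) = 30.150 − 22.015 = 8.135
ΔΔCt = 8.135 − 6.145 = 1.990
Fold change = 2^(−1.990) = 0.2517

0.252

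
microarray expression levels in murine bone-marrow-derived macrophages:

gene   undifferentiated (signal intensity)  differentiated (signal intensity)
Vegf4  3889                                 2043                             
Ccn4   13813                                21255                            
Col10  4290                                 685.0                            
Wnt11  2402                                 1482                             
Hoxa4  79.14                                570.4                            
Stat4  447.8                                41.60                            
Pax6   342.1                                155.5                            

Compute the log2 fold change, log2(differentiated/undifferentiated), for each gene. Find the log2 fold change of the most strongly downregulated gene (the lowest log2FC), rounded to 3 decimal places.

-3.428

log2(2043/3889) = -0.929  (Vegf4)
log2(21255/13813) = 0.622  (Ccn4)
log2(685.0/4290) = -2.647  (Col10)
log2(1482/2402) = -0.697  (Wnt11)
log2(570.4/79.14) = 2.849  (Hoxa4)
log2(41.60/447.8) = -3.428  (Stat4)
log2(155.5/342.1) = -1.138  (Pax6)
Stat4 is most strongly downregulated.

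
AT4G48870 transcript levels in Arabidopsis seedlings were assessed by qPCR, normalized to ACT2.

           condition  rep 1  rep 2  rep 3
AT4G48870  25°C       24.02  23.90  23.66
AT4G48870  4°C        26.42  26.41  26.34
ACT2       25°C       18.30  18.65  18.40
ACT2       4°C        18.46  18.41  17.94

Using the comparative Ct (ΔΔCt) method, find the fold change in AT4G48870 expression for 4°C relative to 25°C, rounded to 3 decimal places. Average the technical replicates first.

Mean Ct: AT4G48870 25°C 23.860; AT4G48870 4°C 26.390; ACT2 25°C 18.450; ACT2 4°C 18.270
ΔCt(25°C) = 23.860 − 18.450 = 5.410
ΔCt(4°C) = 26.390 − 18.270 = 8.120
ΔΔCt = 8.120 − 5.410 = 2.710
Fold change = 2^(−2.710) = 0.1528

0.153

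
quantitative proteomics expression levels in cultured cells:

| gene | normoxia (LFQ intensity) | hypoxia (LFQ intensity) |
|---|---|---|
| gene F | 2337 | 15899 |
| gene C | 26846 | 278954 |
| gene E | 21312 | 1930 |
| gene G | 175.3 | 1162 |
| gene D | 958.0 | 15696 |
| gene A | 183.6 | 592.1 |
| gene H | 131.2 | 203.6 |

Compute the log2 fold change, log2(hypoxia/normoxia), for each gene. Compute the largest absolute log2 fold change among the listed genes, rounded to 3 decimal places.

log2(15899/2337) = 2.766  (gene F)
log2(278954/26846) = 3.377  (gene C)
log2(1930/21312) = -3.465  (gene E)
log2(1162/175.3) = 2.729  (gene G)
log2(15696/958.0) = 4.034  (gene D)
log2(592.1/183.6) = 1.689  (gene A)
log2(203.6/131.2) = 0.634  (gene H)
The largest magnitude belongs to gene D.

4.034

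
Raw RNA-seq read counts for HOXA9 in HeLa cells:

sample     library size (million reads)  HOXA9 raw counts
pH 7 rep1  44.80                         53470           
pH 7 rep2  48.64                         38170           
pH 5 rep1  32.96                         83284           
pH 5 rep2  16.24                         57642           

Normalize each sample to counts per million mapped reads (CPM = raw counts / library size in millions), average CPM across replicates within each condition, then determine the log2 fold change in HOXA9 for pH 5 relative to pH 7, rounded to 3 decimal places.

1.619

CPM(pH 7 rep1) = 53470 / 44.80 = 1193.5268
CPM(pH 7 rep2) = 38170 / 48.64 = 784.7451
CPM(pH 5 rep1) = 83284 / 32.96 = 2526.8204
CPM(pH 5 rep2) = 57642 / 16.24 = 3549.3842
mean CPM(pH 7) = 989.1359; mean CPM(pH 5) = 3038.1023
Fold change = 3038.1023 / 989.1359 = 3.07147
log2(3.07147) = 1.6189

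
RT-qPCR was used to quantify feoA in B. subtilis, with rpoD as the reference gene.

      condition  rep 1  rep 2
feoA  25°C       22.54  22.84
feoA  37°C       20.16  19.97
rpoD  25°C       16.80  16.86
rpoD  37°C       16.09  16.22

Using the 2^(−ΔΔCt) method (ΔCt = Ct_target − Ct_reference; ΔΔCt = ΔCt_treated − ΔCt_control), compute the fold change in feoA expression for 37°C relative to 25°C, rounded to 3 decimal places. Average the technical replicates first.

3.864

Mean Ct: feoA 25°C 22.690; feoA 37°C 20.065; rpoD 25°C 16.830; rpoD 37°C 16.155
ΔCt(25°C) = 22.690 − 16.830 = 5.860
ΔCt(37°C) = 20.065 − 16.155 = 3.910
ΔΔCt = 3.910 − 5.860 = -1.950
Fold change = 2^(−(-1.950)) = 2^1.950 = 3.8637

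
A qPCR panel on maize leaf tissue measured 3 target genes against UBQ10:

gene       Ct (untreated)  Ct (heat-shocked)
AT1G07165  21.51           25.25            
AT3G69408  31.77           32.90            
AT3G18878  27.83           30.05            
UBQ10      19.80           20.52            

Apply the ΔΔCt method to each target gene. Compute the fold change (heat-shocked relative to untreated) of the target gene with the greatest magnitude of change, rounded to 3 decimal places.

0.123

AT1G07165: ΔΔCt = (25.25−20.52) − (21.51−19.80) = 4.73 − 1.71 = 3.02; fold change = 2^-3.02 = 0.123
AT3G69408: ΔΔCt = (32.90−20.52) − (31.77−19.80) = 12.38 − 11.97 = 0.41; fold change = 2^-0.41 = 0.753
AT3G18878: ΔΔCt = (30.05−20.52) − (27.83−19.80) = 9.53 − 8.03 = 1.50; fold change = 2^-1.50 = 0.354
AT1G07165 has the largest |ΔΔCt| = 3.02.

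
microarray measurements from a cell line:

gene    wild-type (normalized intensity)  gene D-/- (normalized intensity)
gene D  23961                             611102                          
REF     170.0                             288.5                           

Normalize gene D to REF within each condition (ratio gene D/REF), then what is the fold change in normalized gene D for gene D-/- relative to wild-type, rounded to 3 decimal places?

15.028

gene D/REF (wild-type) = 23961 / 170.0 = 140.95
gene D/REF (gene D-/-) = 611102 / 288.5 = 2118.2
Fold change = 2118.2 / 140.95 = 15.0284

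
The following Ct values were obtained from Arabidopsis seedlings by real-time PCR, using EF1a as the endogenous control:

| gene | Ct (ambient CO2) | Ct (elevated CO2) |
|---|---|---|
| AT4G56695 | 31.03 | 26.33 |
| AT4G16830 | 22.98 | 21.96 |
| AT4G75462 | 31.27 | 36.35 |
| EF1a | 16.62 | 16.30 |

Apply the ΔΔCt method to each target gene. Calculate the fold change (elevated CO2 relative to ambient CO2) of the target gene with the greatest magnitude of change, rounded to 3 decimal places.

AT4G56695: ΔΔCt = (26.33−16.30) − (31.03−16.62) = 10.03 − 14.41 = -4.38; fold change = 2^4.38 = 20.821
AT4G16830: ΔΔCt = (21.96−16.30) − (22.98−16.62) = 5.66 − 6.36 = -0.70; fold change = 2^0.70 = 1.625
AT4G75462: ΔΔCt = (36.35−16.30) − (31.27−16.62) = 20.05 − 14.65 = 5.40; fold change = 2^-5.40 = 0.024
AT4G75462 has the largest |ΔΔCt| = 5.40.

0.024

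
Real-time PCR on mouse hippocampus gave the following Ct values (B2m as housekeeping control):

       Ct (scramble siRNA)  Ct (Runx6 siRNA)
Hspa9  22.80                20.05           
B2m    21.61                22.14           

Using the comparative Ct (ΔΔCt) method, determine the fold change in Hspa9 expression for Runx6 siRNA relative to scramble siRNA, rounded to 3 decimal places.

ΔCt(scramble siRNA) = 22.800 − 21.610 = 1.190
ΔCt(Runx6 siRNA) = 20.050 − 22.140 = -2.090
ΔΔCt = -2.090 − 1.190 = -3.280
Fold change = 2^(−(-3.280)) = 2^3.280 = 9.7136

9.714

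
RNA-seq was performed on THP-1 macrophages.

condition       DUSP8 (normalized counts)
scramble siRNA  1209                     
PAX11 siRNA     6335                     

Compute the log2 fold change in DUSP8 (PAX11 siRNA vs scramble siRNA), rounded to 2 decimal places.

Fold change = 6335 / 1209 = 5.2399
log2(5.2399) = 2.390

2.39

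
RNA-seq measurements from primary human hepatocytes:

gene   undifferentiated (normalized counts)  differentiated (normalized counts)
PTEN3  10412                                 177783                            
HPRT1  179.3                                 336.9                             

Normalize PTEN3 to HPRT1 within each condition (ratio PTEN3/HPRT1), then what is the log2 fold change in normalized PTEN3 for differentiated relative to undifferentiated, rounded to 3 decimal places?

3.184

PTEN3/HPRT1 (undifferentiated) = 10412 / 179.3 = 58.07
PTEN3/HPRT1 (differentiated) = 177783 / 336.9 = 527.7
Fold change = 527.7 / 58.07 = 9.0873
log2(9.0873) = 3.1839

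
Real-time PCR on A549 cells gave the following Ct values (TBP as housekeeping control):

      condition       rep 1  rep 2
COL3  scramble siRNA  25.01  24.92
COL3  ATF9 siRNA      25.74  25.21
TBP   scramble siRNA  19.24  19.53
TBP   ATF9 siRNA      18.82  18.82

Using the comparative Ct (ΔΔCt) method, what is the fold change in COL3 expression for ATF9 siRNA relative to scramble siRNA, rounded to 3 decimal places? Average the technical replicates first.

0.475

Mean Ct: COL3 scramble siRNA 24.965; COL3 ATF9 siRNA 25.475; TBP scramble siRNA 19.385; TBP ATF9 siRNA 18.820
ΔCt(scramble siRNA) = 24.965 − 19.385 = 5.580
ΔCt(ATF9 siRNA) = 25.475 − 18.820 = 6.655
ΔΔCt = 6.655 − 5.580 = 1.075
Fold change = 2^(−1.075) = 0.4747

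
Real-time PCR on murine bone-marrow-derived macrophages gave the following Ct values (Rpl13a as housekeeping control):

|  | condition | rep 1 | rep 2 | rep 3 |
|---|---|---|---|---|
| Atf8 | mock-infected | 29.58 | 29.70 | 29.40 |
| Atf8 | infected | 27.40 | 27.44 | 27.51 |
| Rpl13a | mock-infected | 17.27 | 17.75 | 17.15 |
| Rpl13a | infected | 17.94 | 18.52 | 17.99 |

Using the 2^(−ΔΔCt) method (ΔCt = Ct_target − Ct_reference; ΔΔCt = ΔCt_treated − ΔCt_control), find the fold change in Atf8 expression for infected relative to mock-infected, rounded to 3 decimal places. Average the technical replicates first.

Mean Ct: Atf8 mock-infected 29.560; Atf8 infected 27.450; Rpl13a mock-infected 17.390; Rpl13a infected 18.150
ΔCt(mock-infected) = 29.560 − 17.390 = 12.170
ΔCt(infected) = 27.450 − 18.150 = 9.300
ΔΔCt = 9.300 − 12.170 = -2.870
Fold change = 2^(−(-2.870)) = 2^2.870 = 7.3107

7.311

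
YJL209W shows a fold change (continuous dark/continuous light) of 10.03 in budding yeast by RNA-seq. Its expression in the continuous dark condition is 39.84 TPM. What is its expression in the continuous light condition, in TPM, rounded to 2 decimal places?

3.97

continuous light expression = 39.84 / 10.03 = 3.97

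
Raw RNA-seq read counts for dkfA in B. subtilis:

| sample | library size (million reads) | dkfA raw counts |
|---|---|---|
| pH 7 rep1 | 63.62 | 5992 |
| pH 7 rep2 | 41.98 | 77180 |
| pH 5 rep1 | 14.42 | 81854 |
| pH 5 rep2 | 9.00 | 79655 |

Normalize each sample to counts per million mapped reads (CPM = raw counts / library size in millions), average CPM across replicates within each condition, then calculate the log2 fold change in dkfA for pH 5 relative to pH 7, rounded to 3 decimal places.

CPM(pH 7 rep1) = 5992 / 63.62 = 94.1842
CPM(pH 7 rep2) = 77180 / 41.98 = 1838.4945
CPM(pH 5 rep1) = 81854 / 14.42 = 5676.4216
CPM(pH 5 rep2) = 79655 / 9.00 = 8850.5556
mean CPM(pH 7) = 966.3394; mean CPM(pH 5) = 7263.4886
Fold change = 7263.4886 / 966.3394 = 7.51650
log2(7.51650) = 2.9101

2.910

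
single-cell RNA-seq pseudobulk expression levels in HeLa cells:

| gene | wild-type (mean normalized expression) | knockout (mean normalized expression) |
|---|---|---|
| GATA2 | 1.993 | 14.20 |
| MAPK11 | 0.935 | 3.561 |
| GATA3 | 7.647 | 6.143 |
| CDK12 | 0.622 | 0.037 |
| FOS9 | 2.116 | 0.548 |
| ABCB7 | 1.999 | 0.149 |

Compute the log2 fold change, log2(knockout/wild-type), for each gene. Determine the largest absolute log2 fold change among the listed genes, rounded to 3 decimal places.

log2(14.20/1.993) = 2.833  (GATA2)
log2(3.561/0.935) = 1.929  (MAPK11)
log2(6.143/7.647) = -0.316  (GATA3)
log2(0.037/0.622) = -4.071  (CDK12)
log2(0.548/2.116) = -1.949  (FOS9)
log2(0.149/1.999) = -3.746  (ABCB7)
The largest magnitude belongs to CDK12.

4.071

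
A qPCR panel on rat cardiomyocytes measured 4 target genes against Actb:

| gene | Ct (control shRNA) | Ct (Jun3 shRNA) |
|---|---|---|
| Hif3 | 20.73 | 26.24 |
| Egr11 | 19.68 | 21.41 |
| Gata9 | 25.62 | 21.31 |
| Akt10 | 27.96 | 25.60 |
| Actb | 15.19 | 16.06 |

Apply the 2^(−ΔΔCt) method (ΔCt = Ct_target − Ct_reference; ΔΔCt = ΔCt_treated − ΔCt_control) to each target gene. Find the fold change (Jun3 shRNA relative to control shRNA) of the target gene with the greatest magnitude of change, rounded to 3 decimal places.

36.252

Hif3: ΔΔCt = (26.24−16.06) − (20.73−15.19) = 10.18 − 5.54 = 4.64; fold change = 2^-4.64 = 0.040
Egr11: ΔΔCt = (21.41−16.06) − (19.68−15.19) = 5.35 − 4.49 = 0.86; fold change = 2^-0.86 = 0.551
Gata9: ΔΔCt = (21.31−16.06) − (25.62−15.19) = 5.25 − 10.43 = -5.18; fold change = 2^5.18 = 36.252
Akt10: ΔΔCt = (25.60−16.06) − (27.96−15.19) = 9.54 − 12.77 = -3.23; fold change = 2^3.23 = 9.383
Gata9 has the largest |ΔΔCt| = 5.18.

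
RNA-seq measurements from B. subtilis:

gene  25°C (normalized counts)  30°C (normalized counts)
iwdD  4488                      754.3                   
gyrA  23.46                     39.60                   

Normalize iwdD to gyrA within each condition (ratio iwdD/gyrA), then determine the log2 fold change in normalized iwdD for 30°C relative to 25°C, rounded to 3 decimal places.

iwdD/gyrA (25°C) = 4488 / 23.46 = 191.3
iwdD/gyrA (30°C) = 754.3 / 39.60 = 19.048
Fold change = 19.048 / 191.3 = 0.0996
log2(0.0996) = -3.3282

-3.328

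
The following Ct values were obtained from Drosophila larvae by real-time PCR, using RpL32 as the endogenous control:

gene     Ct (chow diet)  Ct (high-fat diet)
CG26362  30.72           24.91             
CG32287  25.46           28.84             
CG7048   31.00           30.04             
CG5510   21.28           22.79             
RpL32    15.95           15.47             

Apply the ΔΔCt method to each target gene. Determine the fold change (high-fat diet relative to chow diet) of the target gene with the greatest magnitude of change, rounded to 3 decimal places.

40.224

CG26362: ΔΔCt = (24.91−15.47) − (30.72−15.95) = 9.44 − 14.77 = -5.33; fold change = 2^5.33 = 40.224
CG32287: ΔΔCt = (28.84−15.47) − (25.46−15.95) = 13.37 − 9.51 = 3.86; fold change = 2^-3.86 = 0.069
CG7048: ΔΔCt = (30.04−15.47) − (31.00−15.95) = 14.57 − 15.05 = -0.48; fold change = 2^0.48 = 1.395
CG5510: ΔΔCt = (22.79−15.47) − (21.28−15.95) = 7.32 − 5.33 = 1.99; fold change = 2^-1.99 = 0.252
CG26362 has the largest |ΔΔCt| = 5.33.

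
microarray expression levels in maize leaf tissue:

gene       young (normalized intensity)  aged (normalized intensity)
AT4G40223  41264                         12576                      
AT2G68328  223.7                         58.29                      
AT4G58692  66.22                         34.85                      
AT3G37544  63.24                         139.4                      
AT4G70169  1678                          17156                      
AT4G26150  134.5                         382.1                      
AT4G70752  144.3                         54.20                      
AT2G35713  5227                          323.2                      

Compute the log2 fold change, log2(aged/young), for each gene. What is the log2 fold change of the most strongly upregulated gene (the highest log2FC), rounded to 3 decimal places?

log2(12576/41264) = -1.714  (AT4G40223)
log2(58.29/223.7) = -1.940  (AT2G68328)
log2(34.85/66.22) = -0.926  (AT4G58692)
log2(139.4/63.24) = 1.140  (AT3G37544)
log2(17156/1678) = 3.354  (AT4G70169)
log2(382.1/134.5) = 1.506  (AT4G26150)
log2(54.20/144.3) = -1.413  (AT4G70752)
log2(323.2/5227) = -4.015  (AT2G35713)
AT4G70169 is most strongly upregulated.

3.354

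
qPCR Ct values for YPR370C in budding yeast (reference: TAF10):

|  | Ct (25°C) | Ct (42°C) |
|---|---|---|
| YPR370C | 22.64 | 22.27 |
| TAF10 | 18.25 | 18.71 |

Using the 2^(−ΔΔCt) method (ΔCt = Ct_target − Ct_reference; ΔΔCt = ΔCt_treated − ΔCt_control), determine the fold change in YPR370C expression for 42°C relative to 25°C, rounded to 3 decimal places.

1.778

ΔCt(25°C) = 22.640 − 18.250 = 4.390
ΔCt(42°C) = 22.270 − 18.710 = 3.560
ΔΔCt = 3.560 − 4.390 = -0.830
Fold change = 2^(−(-0.830)) = 2^0.830 = 1.7777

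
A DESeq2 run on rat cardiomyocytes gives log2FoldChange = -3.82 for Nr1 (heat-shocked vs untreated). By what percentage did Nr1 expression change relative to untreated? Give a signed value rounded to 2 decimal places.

Fold change = 2^(-3.82) = 0.0708
Percent change = (FC − 1) × 100% = (0.0708 − 1) × 100 = -92.92%

-92.92%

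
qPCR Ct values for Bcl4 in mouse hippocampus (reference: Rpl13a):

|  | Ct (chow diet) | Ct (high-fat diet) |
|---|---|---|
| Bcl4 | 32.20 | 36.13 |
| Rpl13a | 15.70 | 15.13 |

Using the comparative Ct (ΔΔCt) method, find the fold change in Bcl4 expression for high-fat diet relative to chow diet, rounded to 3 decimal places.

0.044

ΔCt(chow diet) = 32.200 − 15.700 = 16.500
ΔCt(high-fat diet) = 36.130 − 15.130 = 21.000
ΔΔCt = 21.000 − 16.500 = 4.500
Fold change = 2^(−4.500) = 0.0442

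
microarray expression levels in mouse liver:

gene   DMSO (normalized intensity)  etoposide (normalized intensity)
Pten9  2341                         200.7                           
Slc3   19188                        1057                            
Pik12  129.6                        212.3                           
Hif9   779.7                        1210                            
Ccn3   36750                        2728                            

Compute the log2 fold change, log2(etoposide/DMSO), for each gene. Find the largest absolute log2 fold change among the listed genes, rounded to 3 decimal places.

4.182

log2(200.7/2341) = -3.544  (Pten9)
log2(1057/19188) = -4.182  (Slc3)
log2(212.3/129.6) = 0.712  (Pik12)
log2(1210/779.7) = 0.634  (Hif9)
log2(2728/36750) = -3.752  (Ccn3)
The largest magnitude belongs to Slc3.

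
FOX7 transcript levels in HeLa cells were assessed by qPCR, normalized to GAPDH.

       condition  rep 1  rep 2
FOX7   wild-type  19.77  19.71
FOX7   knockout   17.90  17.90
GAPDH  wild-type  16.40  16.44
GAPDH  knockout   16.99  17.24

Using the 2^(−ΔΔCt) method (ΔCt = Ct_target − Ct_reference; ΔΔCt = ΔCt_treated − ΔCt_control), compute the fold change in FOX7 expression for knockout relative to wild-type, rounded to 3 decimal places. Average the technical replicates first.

5.796

Mean Ct: FOX7 wild-type 19.740; FOX7 knockout 17.900; GAPDH wild-type 16.420; GAPDH knockout 17.115
ΔCt(wild-type) = 19.740 − 16.420 = 3.320
ΔCt(knockout) = 17.900 − 17.115 = 0.785
ΔΔCt = 0.785 − 3.320 = -2.535
Fold change = 2^(−(-2.535)) = 2^2.535 = 5.7958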